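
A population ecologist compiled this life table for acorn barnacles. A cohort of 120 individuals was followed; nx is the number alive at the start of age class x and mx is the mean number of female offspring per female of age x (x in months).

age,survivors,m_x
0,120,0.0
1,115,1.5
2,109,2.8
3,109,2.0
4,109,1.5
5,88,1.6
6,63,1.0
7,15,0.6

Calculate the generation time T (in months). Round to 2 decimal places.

3.02

lx = nx/n0 = nx/120: 1, 0.95833…, 0.90833…, 0.90833…, 0.90833…, 0.73333…, 0.525, 0.125
lx·mx: 0, 1.4375…, 2.543333…, 1.816667…, 1.3625…, 1.173333…, 0.525, 0.075 → R0 = 8.933333…
x·lx·mx: 0, 1.4375…, 5.086667…, 5.45…, 5.45…, 5.866667…, 3.15, 0.525 → Σ = 26.965833…
T = 26.965833… / 8.933333… = 3.018563… → 3.02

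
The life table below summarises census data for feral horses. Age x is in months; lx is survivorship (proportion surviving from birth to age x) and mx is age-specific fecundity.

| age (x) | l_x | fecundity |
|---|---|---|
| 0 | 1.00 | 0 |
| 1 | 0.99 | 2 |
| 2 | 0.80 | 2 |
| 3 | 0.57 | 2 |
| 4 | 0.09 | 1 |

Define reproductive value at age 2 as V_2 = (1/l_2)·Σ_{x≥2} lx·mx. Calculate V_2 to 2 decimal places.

3.54

lx·mx for x ≥ 2: 1.6, 1.14, 0.09 → sum = 2.83
V_2 = 2.83 / l_2 = 2.83 / 0.8 = 3.5375 → 3.54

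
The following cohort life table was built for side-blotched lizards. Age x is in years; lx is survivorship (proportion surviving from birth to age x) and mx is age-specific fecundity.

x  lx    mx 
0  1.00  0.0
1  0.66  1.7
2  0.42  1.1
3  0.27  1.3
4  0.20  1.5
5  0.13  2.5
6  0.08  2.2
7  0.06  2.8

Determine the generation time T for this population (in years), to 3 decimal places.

2.809

lx·mx: 0, 1.122, 0.462, 0.351, 0.3, 0.325, 0.176, 0.168 → R0 = 2.904
x·lx·mx: 0, 1.122, 0.924, 1.053, 1.2, 1.625, 1.056, 1.176 → Σ = 8.156
T = 8.156 / 2.904 = 2.80854… → 2.809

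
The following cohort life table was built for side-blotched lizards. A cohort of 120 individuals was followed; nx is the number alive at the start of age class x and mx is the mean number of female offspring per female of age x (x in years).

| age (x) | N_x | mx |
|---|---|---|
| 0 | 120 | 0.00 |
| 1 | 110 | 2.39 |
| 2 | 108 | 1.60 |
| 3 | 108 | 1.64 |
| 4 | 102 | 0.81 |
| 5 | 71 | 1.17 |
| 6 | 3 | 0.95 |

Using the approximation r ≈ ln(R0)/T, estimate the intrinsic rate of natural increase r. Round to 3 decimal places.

0.769

lx = nx/n0 = nx/120: 1, 0.91667…, 0.9, 0.9, 0.85, 0.59167…, 0.025
R0 = Σ lx·mx = 0 + 2.19083… + 1.44 + 1.476 + 0.6885 + 0.69225… + 0.02375 = 6.511333…
Σ x·lx·mx = 15.856583…; T = 15.856583…/6.511333… = 2.43523…
r ≈ ln(R0)/T = ln(6.511333…)/2.43523… = 0.76935… → 0.769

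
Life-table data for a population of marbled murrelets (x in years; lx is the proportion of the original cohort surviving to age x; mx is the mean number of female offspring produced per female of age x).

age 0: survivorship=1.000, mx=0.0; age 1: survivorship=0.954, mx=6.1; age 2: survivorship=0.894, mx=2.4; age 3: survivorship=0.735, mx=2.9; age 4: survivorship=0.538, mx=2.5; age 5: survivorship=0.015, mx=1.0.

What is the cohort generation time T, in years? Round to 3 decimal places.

1.917

lx·mx: 0, 5.8194, 2.1456, 2.1315, 1.345, 0.015 → R0 = 11.4565
x·lx·mx: 0, 5.8194, 4.2912, 6.3945, 5.38, 0.075 → Σ = 21.9601
T = 21.9601 / 11.4565 = 1.916825… → 1.917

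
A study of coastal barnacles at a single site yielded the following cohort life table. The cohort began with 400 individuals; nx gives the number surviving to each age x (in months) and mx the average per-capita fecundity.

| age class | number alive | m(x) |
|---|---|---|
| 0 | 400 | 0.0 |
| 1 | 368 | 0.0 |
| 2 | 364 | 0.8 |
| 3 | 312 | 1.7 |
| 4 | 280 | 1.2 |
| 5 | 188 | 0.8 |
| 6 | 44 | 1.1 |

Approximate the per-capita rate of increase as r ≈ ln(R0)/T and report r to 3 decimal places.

lx = nx/n0 = nx/400: 1, 0.92, 0.91, 0.78, 0.7, 0.47, 0.11
R0 = Σ lx·mx = 0 + 0 + 0.728 + 1.326 + 0.84 + 0.376 + 0.121 = 3.391
Σ x·lx·mx = 11.4; T = 11.4/3.391 = 3.36184…
r ≈ ln(R0)/T = ln(3.391)/3.36184… = 0.36323… → 0.363

0.363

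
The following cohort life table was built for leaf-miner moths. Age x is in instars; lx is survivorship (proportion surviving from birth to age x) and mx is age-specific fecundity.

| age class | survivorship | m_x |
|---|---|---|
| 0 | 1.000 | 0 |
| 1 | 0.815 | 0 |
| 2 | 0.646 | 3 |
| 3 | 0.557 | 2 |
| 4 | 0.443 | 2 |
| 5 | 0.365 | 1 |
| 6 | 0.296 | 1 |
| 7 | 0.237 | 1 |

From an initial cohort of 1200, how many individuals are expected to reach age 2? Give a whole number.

Expected survivors = N0 · l_2 = 1200 × 0.646 = 775.2 → 775

775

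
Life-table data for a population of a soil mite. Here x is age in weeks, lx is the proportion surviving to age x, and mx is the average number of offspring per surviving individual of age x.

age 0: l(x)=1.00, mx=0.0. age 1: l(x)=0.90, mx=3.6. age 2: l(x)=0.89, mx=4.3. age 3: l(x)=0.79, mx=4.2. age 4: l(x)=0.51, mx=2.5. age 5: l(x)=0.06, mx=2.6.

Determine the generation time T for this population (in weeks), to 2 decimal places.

lx·mx: 0, 3.24, 3.827, 3.318, 1.275, 0.156 → R0 = 11.816
x·lx·mx: 0, 3.24, 7.654, 9.954, 5.1, 0.78 → Σ = 26.728
T = 26.728 / 11.816 = 2.262018… → 2.26

2.26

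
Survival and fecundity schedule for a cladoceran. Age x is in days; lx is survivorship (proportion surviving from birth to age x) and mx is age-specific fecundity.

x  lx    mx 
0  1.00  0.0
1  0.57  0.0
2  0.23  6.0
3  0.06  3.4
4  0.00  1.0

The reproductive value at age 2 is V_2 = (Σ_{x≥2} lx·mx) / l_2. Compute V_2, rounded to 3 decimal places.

6.887

lx·mx for x ≥ 2: 1.38, 0.204, 0 → sum = 1.584
V_2 = 1.584 / l_2 = 1.584 / 0.23 = 6.886957… → 6.887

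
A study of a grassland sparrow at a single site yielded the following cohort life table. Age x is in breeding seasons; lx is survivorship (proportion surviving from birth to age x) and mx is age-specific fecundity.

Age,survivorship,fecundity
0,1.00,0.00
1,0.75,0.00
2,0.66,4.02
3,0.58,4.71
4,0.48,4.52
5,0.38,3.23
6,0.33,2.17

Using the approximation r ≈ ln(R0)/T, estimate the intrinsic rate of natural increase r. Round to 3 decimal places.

R0 = Σ lx·mx = 0 + 0 + 2.6532 + 2.7318 + 2.1696 + 1.2274 + 0.7161 = 9.4981
Σ x·lx·mx = 32.6138; T = 32.6138/9.4981 = 3.43372…
r ≈ ln(R0)/T = ln(9.4981)/3.43372… = 0.65558… → 0.656

0.656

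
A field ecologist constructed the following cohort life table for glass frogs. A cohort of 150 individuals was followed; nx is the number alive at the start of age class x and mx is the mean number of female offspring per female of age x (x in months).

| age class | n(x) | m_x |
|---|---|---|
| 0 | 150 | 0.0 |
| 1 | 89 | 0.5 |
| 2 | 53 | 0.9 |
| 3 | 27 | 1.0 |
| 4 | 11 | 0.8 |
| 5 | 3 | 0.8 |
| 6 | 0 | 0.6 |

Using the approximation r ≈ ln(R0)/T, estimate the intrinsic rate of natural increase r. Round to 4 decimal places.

-0.0681

lx = nx/n0 = nx/150: 1, 0.59333…, 0.35333…, 0.18, 0.07333…, 0.02, 0
R0 = Σ lx·mx = 0 + 0.29667… + 0.318… + 0.18 + 0.05867… + 0.016 + 0 = 0.869333…
Σ x·lx·mx = 1.787333…; T = 1.787333…/0.869333… = 2.05598…
r ≈ ln(R0)/T = ln(0.869333…)/2.05598… = -0.068108… → -0.0681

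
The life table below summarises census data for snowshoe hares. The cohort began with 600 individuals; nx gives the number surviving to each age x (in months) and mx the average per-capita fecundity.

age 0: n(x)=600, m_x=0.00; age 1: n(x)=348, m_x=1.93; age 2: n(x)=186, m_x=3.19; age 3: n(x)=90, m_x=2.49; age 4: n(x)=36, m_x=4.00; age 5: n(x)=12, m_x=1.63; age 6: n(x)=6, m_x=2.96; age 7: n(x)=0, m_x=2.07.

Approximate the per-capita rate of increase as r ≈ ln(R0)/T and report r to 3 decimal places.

0.517

lx = nx/n0 = nx/600: 1, 0.58, 0.31, 0.15, 0.06, 0.02, 0.01, 0
R0 = Σ lx·mx = 0 + 1.1194 + 0.9889 + 0.3735 + 0.24 + 0.0326 + 0.0296 + 0 = 2.784
Σ x·lx·mx = 5.5183; T = 5.5183/2.784 = 1.98215…
r ≈ ln(R0)/T = ln(2.784)/1.98215… = 0.51656… → 0.517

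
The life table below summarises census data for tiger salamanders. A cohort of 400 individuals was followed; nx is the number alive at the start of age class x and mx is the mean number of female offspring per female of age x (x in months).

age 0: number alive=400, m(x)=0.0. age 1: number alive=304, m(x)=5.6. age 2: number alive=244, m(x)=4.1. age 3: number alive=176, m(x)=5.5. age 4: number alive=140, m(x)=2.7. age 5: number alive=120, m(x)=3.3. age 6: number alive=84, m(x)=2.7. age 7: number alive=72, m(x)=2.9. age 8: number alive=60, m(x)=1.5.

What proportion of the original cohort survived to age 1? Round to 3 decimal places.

l_1 = n_1/n_0 = 304/400 = 0.76 → 0.760

0.760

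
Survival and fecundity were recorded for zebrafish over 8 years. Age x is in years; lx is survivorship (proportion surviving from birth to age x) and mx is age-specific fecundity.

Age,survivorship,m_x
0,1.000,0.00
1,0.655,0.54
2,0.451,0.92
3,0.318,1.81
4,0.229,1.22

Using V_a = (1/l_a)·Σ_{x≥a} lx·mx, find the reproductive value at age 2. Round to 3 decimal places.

lx·mx for x ≥ 2: 0.41492, 0.57558, 0.27938 → sum = 1.26988
V_2 = 1.26988 / l_2 = 1.26988 / 0.451 = 2.815698… → 2.816

2.816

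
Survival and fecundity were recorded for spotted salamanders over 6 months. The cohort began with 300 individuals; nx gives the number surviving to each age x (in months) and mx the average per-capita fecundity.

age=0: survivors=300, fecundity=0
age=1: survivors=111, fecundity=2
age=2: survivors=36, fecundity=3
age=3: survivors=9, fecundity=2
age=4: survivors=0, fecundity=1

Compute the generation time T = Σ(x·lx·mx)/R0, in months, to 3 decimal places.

lx = nx/n0 = nx/300: 1, 0.37, 0.12, 0.03, 0
lx·mx: 0, 0.74, 0.36, 0.06, 0 → R0 = 1.16
x·lx·mx: 0, 0.74, 0.72, 0.18, 0 → Σ = 1.64
T = 1.64 / 1.16 = 1.413793… → 1.414

1.414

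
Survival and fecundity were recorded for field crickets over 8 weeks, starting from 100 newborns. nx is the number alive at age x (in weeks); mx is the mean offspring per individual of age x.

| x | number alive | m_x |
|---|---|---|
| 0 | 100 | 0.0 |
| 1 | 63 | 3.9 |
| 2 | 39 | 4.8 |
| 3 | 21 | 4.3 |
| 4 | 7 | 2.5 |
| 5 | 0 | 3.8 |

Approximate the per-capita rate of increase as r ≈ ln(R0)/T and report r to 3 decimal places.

0.950

lx = nx/n0 = nx/100: 1, 0.63, 0.39, 0.21, 0.07, 0
R0 = Σ lx·mx = 0 + 2.457 + 1.872 + 0.903 + 0.175 + 0 = 5.407
Σ x·lx·mx = 9.61; T = 9.61/5.407 = 1.77733…
r ≈ ln(R0)/T = ln(5.407)/1.77733… = 0.94957… → 0.950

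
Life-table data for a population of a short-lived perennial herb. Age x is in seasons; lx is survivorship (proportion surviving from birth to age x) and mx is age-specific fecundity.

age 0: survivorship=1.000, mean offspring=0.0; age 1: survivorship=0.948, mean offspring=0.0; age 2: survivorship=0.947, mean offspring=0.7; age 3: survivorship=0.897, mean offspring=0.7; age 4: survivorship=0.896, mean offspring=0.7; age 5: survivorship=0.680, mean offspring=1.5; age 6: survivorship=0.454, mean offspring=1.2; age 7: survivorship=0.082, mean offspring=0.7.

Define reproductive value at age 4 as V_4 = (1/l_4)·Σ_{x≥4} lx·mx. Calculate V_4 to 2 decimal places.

2.51

lx·mx for x ≥ 4: 0.6272, 1.02, 0.5448, 0.0574 → sum = 2.2494
V_4 = 2.2494 / l_4 = 2.2494 / 0.896 = 2.510491… → 2.51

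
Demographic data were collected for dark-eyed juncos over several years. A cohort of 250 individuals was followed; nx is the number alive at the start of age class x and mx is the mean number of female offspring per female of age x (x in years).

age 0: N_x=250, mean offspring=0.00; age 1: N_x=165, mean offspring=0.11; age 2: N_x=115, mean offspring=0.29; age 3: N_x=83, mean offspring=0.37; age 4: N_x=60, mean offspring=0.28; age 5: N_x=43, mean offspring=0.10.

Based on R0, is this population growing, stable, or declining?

declining

lx = nx/n0 = nx/250: 1, 0.66, 0.46, 0.332, 0.24, 0.172
R0 = Σ lx·mx = 0 + 0.0726 + 0.1334 + 0.12284 + 0.0672 + 0.0172 = 0.41324
R0 < 1, so the population is declining.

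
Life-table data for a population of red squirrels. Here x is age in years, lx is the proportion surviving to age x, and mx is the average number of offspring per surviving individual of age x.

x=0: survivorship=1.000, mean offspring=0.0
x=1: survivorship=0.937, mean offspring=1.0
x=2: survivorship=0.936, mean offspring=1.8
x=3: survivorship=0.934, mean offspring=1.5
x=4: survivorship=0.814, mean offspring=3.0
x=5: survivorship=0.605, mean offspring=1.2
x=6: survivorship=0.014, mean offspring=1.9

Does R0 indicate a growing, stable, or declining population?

growing

R0 = Σ lx·mx = 0 + 0.937 + 1.6848 + 1.401 + 2.442 + 0.726 + 0.0266 = 7.2174
R0 > 1, so the population is growing.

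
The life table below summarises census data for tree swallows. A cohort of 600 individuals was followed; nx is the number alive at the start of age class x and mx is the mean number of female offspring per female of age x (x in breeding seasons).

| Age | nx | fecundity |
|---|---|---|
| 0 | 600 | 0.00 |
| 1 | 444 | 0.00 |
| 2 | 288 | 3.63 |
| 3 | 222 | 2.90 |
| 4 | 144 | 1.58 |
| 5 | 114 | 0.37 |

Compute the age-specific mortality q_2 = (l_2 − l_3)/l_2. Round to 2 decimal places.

0.23

lx = nx/n0 = nx/600: 1, 0.74, 0.48, 0.37, 0.24, 0.19
q_2 = (l_2 − l_3) / l_2 = (0.48 − 0.37) / 0.48
     = 0.11 / 0.48 = 0.229167… → 0.23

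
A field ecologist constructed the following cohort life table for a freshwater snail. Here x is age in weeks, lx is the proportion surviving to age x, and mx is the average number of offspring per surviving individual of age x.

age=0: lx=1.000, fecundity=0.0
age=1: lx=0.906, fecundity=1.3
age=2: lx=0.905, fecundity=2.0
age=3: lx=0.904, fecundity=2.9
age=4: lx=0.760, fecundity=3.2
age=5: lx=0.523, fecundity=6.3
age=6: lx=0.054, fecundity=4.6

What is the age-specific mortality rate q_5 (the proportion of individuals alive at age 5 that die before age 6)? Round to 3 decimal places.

q_5 = (l_5 − l_6) / l_5 = (0.523 − 0.054) / 0.523
     = 0.469 / 0.523 = 0.89675… → 0.897

0.897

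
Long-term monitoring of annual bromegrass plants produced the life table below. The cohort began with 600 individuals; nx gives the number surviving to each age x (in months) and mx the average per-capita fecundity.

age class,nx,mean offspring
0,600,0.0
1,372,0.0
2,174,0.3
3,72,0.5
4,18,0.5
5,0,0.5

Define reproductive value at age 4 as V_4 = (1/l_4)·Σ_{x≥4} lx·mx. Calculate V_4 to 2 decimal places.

0.50

lx = nx/n0 = nx/600: 1, 0.62, 0.29, 0.12, 0.03, 0
lx·mx for x ≥ 4: 0.015, 0 → sum = 0.015
V_4 = 0.015 / l_4 = 0.015 / 0.03 = 0.5 → 0.50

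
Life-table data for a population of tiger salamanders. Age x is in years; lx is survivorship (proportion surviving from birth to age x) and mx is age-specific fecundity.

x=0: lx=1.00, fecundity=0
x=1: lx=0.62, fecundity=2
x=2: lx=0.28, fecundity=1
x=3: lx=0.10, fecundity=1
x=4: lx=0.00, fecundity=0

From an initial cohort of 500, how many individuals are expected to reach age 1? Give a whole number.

310

Expected survivors = N0 · l_1 = 500 × 0.62 = 310 → 310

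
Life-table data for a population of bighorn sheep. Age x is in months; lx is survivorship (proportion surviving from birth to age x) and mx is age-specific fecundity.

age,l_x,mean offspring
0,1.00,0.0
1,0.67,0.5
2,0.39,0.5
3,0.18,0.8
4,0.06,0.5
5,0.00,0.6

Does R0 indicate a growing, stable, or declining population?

declining

R0 = Σ lx·mx = 0 + 0.335 + 0.195 + 0.144 + 0.03 + 0 = 0.704
R0 < 1, so the population is declining.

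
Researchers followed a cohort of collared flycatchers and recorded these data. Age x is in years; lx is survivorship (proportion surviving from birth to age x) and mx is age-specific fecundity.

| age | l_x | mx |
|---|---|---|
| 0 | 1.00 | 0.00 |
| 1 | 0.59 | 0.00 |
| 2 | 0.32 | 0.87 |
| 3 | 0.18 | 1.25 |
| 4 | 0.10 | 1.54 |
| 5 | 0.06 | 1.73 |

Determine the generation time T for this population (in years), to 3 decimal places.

3.109

lx·mx: 0, 0, 0.2784, 0.225, 0.154, 0.1038 → R0 = 0.7612
x·lx·mx: 0, 0, 0.5568, 0.675, 0.616, 0.519 → Σ = 2.3668
T = 2.3668 / 0.7612 = 3.109301… → 3.109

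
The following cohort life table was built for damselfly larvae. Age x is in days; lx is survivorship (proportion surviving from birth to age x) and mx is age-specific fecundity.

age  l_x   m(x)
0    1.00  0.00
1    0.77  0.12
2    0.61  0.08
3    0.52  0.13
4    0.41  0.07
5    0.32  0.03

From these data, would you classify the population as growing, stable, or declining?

declining

R0 = Σ lx·mx = 0 + 0.0924 + 0.0488 + 0.0676 + 0.0287 + 0.0096 = 0.2471
R0 < 1, so the population is declining.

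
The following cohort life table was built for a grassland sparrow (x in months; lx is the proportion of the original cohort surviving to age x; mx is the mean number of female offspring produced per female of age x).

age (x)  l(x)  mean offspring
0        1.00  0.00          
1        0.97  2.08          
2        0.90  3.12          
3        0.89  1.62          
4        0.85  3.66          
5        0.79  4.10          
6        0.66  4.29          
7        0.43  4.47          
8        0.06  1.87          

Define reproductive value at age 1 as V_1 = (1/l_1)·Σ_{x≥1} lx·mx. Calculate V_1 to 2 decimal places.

lx·mx for x ≥ 1: 2.0176, 2.808, 1.4418, 3.111, 3.239, 2.8314, 1.9221, 0.1122 → sum = 17.4831
V_1 = 17.4831 / l_1 = 17.4831 / 0.97 = 18.023814… → 18.02

18.02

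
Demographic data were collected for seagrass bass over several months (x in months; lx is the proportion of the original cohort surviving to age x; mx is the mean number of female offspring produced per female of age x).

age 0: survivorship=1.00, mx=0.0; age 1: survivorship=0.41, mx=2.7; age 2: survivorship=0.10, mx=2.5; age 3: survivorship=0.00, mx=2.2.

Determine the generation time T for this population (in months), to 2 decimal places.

lx·mx: 0, 1.107, 0.25, 0 → R0 = 1.357
x·lx·mx: 0, 1.107, 0.5, 0 → Σ = 1.607
T = 1.607 / 1.357 = 1.18423… → 1.18

1.18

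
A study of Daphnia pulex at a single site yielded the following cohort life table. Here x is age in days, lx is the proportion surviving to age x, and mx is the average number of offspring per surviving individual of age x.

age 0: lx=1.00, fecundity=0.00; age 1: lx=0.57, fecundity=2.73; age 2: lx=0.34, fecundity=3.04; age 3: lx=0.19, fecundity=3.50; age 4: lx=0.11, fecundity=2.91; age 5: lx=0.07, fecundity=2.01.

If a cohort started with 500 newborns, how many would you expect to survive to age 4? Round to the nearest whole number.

55

Expected survivors = N0 · l_4 = 500 × 0.11 = 55 → 55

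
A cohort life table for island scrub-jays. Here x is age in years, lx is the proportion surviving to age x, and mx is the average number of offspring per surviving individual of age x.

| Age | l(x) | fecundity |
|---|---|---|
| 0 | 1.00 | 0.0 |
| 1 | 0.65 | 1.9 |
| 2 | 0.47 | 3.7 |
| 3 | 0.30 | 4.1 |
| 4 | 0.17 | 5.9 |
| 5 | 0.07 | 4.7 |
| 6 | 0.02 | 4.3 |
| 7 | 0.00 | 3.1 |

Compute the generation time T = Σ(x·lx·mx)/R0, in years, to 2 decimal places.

2.59

lx·mx: 0, 1.235, 1.739, 1.23, 1.003, 0.329, 0.086, 0 → R0 = 5.622
x·lx·mx: 0, 1.235, 3.478, 3.69, 4.012, 1.645, 0.516, 0 → Σ = 14.576
T = 14.576 / 5.622 = 2.592672… → 2.59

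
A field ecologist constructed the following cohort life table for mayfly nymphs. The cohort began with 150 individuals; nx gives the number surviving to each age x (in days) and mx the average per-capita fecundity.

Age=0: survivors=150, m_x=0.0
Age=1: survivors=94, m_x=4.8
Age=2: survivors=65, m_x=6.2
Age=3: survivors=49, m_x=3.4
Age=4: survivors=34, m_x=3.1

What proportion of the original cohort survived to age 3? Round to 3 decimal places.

l_3 = n_3/n_0 = 49/150 = 0.326667… → 0.327

0.327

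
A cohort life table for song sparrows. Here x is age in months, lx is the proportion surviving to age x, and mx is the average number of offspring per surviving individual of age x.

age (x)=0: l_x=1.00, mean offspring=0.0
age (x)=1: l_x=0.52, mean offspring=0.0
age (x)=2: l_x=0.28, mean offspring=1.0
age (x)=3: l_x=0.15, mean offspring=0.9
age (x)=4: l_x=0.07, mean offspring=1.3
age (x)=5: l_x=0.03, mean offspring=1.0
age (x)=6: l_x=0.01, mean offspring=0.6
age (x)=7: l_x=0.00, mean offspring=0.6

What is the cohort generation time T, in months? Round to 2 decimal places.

2.80

lx·mx: 0, 0, 0.28, 0.135, 0.091, 0.03, 0.006, 0 → R0 = 0.542
x·lx·mx: 0, 0, 0.56, 0.405, 0.364, 0.15, 0.036, 0 → Σ = 1.515
T = 1.515 / 0.542 = 2.795203… → 2.80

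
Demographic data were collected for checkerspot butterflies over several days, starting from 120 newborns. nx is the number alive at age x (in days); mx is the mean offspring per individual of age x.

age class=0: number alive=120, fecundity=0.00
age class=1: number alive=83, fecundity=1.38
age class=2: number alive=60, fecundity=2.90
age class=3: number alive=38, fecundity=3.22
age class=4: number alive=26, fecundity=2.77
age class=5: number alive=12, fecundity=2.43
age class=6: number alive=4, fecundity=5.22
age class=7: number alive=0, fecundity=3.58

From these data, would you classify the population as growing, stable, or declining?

growing

lx = nx/n0 = nx/120: 1, 0.69167…, 0.5, 0.31667…, 0.21667…, 0.1, 0.03333…, 0
R0 = Σ lx·mx = 0 + 0.9545… + 1.45 + 1.019667… + 0.600167… + 0.243 + 0.174… + 0 = 4.441333…
R0 > 1, so the population is growing.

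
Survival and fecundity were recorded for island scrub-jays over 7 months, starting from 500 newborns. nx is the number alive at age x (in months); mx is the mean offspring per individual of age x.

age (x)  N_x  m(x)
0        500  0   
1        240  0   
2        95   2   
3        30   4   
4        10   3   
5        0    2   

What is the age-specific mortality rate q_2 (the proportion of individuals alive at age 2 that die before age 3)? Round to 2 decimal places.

lx = nx/n0 = nx/500: 1, 0.48, 0.19, 0.06, 0.02, 0
q_2 = (l_2 − l_3) / l_2 = (0.19 − 0.06) / 0.19
     = 0.13 / 0.19 = 0.684211… → 0.68

0.68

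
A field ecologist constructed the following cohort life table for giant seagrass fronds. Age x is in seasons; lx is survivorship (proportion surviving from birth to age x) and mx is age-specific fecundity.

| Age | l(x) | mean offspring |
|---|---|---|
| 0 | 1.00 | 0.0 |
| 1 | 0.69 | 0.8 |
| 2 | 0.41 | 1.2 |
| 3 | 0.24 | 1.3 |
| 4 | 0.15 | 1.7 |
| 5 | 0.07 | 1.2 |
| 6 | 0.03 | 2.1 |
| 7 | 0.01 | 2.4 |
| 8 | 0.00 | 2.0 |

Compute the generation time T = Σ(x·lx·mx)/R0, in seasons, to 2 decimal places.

2.50

lx·mx: 0, 0.552, 0.492, 0.312, 0.255, 0.084, 0.063, 0.024, 0 → R0 = 1.782
x·lx·mx: 0, 0.552, 0.984, 0.936, 1.02, 0.42, 0.378, 0.168, 0 → Σ = 4.458
T = 4.458 / 1.782 = 2.501684… → 2.50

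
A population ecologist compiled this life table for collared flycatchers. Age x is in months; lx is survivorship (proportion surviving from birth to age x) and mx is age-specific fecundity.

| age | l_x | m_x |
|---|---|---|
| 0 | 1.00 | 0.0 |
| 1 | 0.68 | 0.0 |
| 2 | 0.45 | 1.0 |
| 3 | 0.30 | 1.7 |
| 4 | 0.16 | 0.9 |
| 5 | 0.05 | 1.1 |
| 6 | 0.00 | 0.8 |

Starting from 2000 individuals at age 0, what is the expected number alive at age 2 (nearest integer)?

900

Expected survivors = N0 · l_2 = 2000 × 0.45 = 900 → 900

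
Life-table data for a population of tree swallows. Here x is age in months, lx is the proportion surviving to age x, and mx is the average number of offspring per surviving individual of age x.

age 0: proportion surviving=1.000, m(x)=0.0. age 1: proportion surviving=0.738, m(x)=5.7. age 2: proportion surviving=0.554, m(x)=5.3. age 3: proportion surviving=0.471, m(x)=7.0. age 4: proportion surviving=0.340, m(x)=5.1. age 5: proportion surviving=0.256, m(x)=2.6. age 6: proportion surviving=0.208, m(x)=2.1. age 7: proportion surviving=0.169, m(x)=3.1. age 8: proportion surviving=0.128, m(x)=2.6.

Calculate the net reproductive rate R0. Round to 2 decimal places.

lx·mx by age: 0, 4.2066, 2.9362, 3.297, 1.734, 0.6656, 0.4368, 0.5239, 0.3328
R0 = Σ lx·mx = 14.1329 → 14.13

14.13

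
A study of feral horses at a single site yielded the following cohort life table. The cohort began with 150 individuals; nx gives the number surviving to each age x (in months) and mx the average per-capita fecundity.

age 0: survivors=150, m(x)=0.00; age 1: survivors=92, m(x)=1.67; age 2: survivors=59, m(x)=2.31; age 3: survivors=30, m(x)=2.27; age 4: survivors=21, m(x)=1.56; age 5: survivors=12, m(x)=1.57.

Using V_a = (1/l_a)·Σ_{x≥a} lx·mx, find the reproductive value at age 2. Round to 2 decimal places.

lx = nx/n0 = nx/150: 1, 0.61333…, 0.39333…, 0.2, 0.14, 0.08
lx·mx for x ≥ 2: 0.9086…, 0.454, 0.2184, 0.1256 → sum = 1.7066…
V_2 = 1.7066… / l_2 = 1.7066… / 0.393333… = 4.338814… → 4.34

4.34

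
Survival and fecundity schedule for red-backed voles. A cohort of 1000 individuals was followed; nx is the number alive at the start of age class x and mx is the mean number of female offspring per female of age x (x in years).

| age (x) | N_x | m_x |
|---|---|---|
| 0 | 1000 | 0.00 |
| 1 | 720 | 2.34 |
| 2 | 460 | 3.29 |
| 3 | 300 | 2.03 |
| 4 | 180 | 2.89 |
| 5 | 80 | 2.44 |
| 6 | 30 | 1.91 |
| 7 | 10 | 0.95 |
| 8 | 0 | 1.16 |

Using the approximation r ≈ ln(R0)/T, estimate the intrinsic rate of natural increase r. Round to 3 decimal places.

0.699

lx = nx/n0 = nx/1000: 1, 0.72, 0.46, 0.3, 0.18, 0.08, 0.03, 0.01, 0
R0 = Σ lx·mx = 0 + 1.6848 + 1.5134 + 0.609 + 0.5202 + 0.1952 + 0.0573 + 0.0095 + 0 = 4.5894
Σ x·lx·mx = 10.0057; T = 10.0057/4.5894 = 2.18018…
r ≈ ln(R0)/T = ln(4.5894)/2.18018… = 0.69891… → 0.699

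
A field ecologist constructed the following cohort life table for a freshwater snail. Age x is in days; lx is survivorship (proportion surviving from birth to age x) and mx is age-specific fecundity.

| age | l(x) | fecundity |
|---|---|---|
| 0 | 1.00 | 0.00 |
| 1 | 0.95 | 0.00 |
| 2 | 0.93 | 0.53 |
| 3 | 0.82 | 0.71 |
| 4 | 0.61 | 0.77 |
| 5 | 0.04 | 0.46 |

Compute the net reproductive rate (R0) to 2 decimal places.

lx·mx by age: 0, 0, 0.4929, 0.5822, 0.4697, 0.0184
R0 = Σ lx·mx = 1.5632 → 1.56

1.56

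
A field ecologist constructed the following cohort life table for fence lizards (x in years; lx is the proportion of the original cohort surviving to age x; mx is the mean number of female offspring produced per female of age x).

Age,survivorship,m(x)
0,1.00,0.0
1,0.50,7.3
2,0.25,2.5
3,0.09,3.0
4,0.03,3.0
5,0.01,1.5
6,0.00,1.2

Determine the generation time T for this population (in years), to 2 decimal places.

1.32

lx·mx: 0, 3.65, 0.625, 0.27, 0.09, 0.015, 0 → R0 = 4.65
x·lx·mx: 0, 3.65, 1.25, 0.81, 0.36, 0.075, 0 → Σ = 6.145
T = 6.145 / 4.65 = 1.321505… → 1.32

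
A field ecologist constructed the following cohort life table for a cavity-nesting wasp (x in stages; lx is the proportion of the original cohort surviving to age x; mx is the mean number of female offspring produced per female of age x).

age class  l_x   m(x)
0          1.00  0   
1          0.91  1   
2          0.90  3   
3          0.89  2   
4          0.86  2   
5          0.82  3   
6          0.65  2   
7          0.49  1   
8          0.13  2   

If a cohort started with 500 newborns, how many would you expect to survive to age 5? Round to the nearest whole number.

410

Expected survivors = N0 · l_5 = 500 × 0.82 = 410 → 410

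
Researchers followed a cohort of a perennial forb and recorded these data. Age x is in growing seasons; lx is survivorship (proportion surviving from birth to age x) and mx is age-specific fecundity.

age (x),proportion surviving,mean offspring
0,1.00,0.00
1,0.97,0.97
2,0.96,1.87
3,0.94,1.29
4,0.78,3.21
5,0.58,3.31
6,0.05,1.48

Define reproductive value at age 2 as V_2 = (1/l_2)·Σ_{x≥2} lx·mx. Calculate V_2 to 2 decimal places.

7.82

lx·mx for x ≥ 2: 1.7952, 1.2126, 2.5038, 1.9198, 0.074 → sum = 7.5054
V_2 = 7.5054 / l_2 = 7.5054 / 0.96 = 7.818125 → 7.82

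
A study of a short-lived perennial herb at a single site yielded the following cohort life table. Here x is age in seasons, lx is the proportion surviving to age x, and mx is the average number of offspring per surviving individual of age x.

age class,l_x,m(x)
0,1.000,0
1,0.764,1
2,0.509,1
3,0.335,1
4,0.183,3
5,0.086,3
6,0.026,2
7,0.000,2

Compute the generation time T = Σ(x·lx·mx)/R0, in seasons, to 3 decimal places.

lx·mx: 0, 0.764, 0.509, 0.335, 0.549, 0.258, 0.052, 0 → R0 = 2.467
x·lx·mx: 0, 0.764, 1.018, 1.005, 2.196, 1.29, 0.312, 0 → Σ = 6.585
T = 6.585 / 2.467 = 2.669234… → 2.669

2.669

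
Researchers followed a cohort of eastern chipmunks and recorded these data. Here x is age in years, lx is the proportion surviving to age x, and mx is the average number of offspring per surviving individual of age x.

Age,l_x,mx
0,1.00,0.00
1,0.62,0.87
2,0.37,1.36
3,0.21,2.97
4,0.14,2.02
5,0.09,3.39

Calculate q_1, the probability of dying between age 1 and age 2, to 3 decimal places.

q_1 = (l_1 − l_2) / l_1 = (0.62 − 0.37) / 0.62
     = 0.25 / 0.62 = 0.403226… → 0.403

0.403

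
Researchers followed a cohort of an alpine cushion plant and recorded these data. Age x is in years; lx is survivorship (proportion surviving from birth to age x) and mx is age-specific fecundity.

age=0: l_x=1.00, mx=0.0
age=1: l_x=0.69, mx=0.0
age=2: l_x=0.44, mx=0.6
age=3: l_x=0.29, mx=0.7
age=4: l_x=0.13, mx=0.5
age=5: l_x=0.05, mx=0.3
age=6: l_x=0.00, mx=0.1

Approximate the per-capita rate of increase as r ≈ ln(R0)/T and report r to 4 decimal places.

-0.2242

R0 = Σ lx·mx = 0 + 0 + 0.264 + 0.203 + 0.065 + 0.015 + 0 = 0.547
Σ x·lx·mx = 1.472; T = 1.472/0.547 = 2.69104…
r ≈ ln(R0)/T = ln(0.547)/2.69104… = -0.224191… → -0.2242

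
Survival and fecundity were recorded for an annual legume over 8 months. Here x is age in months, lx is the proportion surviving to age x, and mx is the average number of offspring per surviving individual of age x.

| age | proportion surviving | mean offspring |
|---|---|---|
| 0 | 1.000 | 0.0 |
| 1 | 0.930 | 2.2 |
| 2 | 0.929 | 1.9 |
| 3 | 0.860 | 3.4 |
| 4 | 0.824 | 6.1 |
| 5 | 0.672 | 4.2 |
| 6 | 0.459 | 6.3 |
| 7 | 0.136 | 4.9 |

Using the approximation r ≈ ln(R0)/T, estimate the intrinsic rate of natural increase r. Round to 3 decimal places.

R0 = Σ lx·mx = 0 + 2.046 + 1.7651 + 2.924 + 5.0264 + 2.8224 + 2.8917 + 0.6664 = 18.142
Σ x·lx·mx = 70.5808; T = 70.5808/18.142 = 3.89046…
r ≈ ln(R0)/T = ln(18.142)/3.89046… = 0.74496… → 0.745

0.745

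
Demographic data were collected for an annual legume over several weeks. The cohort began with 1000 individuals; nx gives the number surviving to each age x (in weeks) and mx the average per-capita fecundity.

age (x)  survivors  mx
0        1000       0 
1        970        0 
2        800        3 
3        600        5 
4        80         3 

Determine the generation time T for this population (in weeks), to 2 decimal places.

2.62

lx = nx/n0 = nx/1000: 1, 0.97, 0.8, 0.6, 0.08
lx·mx: 0, 0, 2.4, 3, 0.24 → R0 = 5.64
x·lx·mx: 0, 0, 4.8, 9, 0.96 → Σ = 14.76
T = 14.76 / 5.64 = 2.617021… → 2.62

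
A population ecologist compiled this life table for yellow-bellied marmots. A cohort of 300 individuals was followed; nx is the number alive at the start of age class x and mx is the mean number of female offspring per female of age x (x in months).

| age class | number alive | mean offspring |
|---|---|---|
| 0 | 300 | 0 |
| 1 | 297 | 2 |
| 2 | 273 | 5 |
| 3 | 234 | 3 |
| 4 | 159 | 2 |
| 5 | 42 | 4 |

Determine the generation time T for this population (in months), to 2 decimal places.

lx = nx/n0 = nx/300: 1, 0.99, 0.91, 0.78, 0.53, 0.14
lx·mx: 0, 1.98, 4.55, 2.34, 1.06, 0.56 → R0 = 10.49
x·lx·mx: 0, 1.98, 9.1, 7.02, 4.24, 2.8 → Σ = 25.14
T = 25.14 / 10.49 = 2.396568… → 2.40

2.40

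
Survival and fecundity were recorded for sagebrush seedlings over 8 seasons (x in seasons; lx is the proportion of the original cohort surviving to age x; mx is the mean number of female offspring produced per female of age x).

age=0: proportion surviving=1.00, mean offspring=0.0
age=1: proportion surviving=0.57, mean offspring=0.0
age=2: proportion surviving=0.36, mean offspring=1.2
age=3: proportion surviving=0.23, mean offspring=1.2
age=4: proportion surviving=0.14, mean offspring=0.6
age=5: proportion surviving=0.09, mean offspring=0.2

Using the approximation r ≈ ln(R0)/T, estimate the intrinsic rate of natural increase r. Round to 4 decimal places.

R0 = Σ lx·mx = 0 + 0 + 0.432 + 0.276 + 0.084 + 0.018 = 0.81
Σ x·lx·mx = 2.118; T = 2.118/0.81 = 2.61481…
r ≈ ln(R0)/T = ln(0.81)/2.61481… = -0.080587… → -0.0806

-0.0806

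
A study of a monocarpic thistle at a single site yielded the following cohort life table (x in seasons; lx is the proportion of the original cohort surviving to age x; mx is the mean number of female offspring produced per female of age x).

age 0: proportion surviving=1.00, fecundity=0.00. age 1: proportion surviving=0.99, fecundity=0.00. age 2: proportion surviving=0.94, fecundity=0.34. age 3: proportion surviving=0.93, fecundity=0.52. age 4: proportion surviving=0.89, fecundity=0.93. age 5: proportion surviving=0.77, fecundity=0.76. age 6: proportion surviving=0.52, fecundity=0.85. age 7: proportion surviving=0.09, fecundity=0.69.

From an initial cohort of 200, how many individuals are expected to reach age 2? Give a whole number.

Expected survivors = N0 · l_2 = 200 × 0.94 = 188 → 188

188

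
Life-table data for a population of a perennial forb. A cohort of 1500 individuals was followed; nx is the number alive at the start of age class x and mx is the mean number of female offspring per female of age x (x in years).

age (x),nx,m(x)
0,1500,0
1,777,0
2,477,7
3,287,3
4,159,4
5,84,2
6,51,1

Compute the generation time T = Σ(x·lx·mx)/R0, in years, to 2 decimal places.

lx = nx/n0 = nx/1500: 1, 0.518, 0.318, 0.19133…, 0.106, 0.056, 0.034
lx·mx: 0, 0, 2.226, 0.574…, 0.424, 0.112, 0.034 → R0 = 3.37…
x·lx·mx: 0, 0, 4.452, 1.722…, 1.696, 0.56, 0.204 → Σ = 8.634…
T = 8.634… / 3.37… = 2.562018… → 2.56

2.56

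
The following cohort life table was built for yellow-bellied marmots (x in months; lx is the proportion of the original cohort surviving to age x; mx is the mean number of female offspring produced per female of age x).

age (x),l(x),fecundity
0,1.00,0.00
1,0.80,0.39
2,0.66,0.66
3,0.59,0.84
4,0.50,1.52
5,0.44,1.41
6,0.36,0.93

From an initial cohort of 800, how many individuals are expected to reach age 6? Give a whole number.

Expected survivors = N0 · l_6 = 800 × 0.36 = 288 → 288

288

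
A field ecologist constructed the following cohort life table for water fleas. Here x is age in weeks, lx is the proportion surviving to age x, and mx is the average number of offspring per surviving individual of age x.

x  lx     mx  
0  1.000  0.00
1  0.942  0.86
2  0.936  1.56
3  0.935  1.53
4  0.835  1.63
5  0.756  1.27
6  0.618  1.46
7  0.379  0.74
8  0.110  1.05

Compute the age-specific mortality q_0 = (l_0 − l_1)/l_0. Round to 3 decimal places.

q_0 = (l_0 − l_1) / l_0 = (1 − 0.942) / 1
     = 0.058 / 1 = 0.058 → 0.058

0.058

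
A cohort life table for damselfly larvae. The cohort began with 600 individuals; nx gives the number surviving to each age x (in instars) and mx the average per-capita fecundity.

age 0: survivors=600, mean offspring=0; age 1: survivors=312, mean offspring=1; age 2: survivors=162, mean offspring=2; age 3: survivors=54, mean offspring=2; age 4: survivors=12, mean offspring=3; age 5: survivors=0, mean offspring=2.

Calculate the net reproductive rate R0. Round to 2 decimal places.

lx = nx/n0 = nx/600: 1, 0.52, 0.27, 0.09, 0.02, 0
lx·mx by age: 0, 0.52, 0.54, 0.18, 0.06, 0
R0 = Σ lx·mx = 1.3 → 1.30

1.30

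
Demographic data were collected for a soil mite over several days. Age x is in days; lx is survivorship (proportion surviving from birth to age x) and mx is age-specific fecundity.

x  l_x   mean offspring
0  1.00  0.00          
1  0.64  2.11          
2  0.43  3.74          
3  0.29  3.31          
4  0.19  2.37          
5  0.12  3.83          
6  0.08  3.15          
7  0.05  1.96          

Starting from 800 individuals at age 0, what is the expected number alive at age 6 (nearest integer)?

Expected survivors = N0 · l_6 = 800 × 0.08 = 64 → 64

64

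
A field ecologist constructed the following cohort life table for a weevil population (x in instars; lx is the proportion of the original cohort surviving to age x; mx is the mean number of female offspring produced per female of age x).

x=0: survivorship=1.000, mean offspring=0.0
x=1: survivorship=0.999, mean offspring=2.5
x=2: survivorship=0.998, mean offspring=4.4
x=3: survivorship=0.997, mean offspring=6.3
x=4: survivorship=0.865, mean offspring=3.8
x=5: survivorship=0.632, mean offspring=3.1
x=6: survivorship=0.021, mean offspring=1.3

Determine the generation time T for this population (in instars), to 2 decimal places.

lx·mx: 0, 2.4975, 4.3912, 6.2811, 3.287, 1.9592, 0.0273 → R0 = 18.4433
x·lx·mx: 0, 2.4975, 8.7824, 18.8433, 13.148, 9.796, 0.1638 → Σ = 53.231
T = 53.231 / 18.4433 = 2.886197… → 2.89

2.89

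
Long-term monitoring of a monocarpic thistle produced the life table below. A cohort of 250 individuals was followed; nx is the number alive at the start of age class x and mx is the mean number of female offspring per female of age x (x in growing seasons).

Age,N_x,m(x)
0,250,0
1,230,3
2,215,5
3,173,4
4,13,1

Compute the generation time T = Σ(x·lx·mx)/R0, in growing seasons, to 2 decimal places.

lx = nx/n0 = nx/250: 1, 0.92, 0.86, 0.692, 0.052
lx·mx: 0, 2.76, 4.3, 2.768, 0.052 → R0 = 9.88
x·lx·mx: 0, 2.76, 8.6, 8.304, 0.208 → Σ = 19.872
T = 19.872 / 9.88 = 2.011336… → 2.01

2.01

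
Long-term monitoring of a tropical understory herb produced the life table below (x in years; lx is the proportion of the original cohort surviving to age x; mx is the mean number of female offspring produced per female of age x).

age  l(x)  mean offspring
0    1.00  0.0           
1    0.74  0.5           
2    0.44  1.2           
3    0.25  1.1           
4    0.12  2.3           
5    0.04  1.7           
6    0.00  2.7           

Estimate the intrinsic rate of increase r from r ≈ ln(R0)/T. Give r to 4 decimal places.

0.1711

R0 = Σ lx·mx = 0 + 0.37 + 0.528 + 0.275 + 0.276 + 0.068 + 0 = 1.517
Σ x·lx·mx = 3.695; T = 3.695/1.517 = 2.43573…
r ≈ ln(R0)/T = ln(1.517)/2.43573… = 0.171092… → 0.1711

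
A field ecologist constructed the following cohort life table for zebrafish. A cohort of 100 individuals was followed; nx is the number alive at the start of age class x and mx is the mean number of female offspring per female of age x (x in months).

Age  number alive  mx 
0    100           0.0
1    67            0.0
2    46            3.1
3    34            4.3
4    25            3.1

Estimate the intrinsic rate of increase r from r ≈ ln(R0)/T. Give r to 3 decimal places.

0.460

lx = nx/n0 = nx/100: 1, 0.67, 0.46, 0.34, 0.25
R0 = Σ lx·mx = 0 + 0 + 1.426 + 1.462 + 0.775 = 3.663
Σ x·lx·mx = 10.338; T = 10.338/3.663 = 2.82228…
r ≈ ln(R0)/T = ln(3.663)/2.82228… = 0.46001… → 0.460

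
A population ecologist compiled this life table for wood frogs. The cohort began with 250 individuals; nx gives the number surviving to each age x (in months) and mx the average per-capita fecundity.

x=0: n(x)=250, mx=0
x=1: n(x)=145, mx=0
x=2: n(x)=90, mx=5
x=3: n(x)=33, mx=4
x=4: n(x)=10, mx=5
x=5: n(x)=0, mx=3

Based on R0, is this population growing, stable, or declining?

growing

lx = nx/n0 = nx/250: 1, 0.58, 0.36, 0.132, 0.04, 0
R0 = Σ lx·mx = 0 + 0 + 1.8 + 0.528 + 0.2 + 0 = 2.528
R0 > 1, so the population is growing.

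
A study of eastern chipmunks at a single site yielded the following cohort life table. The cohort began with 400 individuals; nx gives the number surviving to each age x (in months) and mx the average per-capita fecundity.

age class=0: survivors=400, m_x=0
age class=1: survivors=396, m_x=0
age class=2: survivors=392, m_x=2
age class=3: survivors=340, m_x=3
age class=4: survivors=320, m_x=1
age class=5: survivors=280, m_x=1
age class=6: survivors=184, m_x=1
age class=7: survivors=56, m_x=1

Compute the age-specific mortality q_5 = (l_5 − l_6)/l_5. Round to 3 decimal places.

0.343

lx = nx/n0 = nx/400: 1, 0.99, 0.98, 0.85, 0.8, 0.7, 0.46, 0.14
q_5 = (l_5 − l_6) / l_5 = (0.7 − 0.46) / 0.7
     = 0.24 / 0.7 = 0.342857… → 0.343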